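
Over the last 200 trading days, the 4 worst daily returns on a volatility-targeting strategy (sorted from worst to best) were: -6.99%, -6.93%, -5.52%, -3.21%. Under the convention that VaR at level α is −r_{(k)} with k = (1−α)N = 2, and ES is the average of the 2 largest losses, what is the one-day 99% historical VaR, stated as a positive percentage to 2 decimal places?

k = 2; the 2nd lowest return is -6.93%, so VaR = 6.93%.

6.93%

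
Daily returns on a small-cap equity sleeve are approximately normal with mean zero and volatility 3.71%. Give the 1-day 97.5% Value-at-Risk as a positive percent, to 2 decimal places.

At 97.5% one-sided, z = 1.960.
VaR = z·σ = 1.960 × 3.71% = 7.272%.

7.27%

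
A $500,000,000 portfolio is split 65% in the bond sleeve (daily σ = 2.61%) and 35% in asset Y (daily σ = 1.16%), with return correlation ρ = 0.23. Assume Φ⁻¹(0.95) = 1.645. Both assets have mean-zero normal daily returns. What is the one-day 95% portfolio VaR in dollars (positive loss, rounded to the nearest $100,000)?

σ_p² = 0.65²·2.61² + 0.35²·1.16² + 2·0.23·0.65·0.35·2.61·1.16 = 3.3598 (%²).
σ_p = √3.3598 = 1.833%.
VaR = 1.645 × 1.833% = 3.015%; on $500,000,000 that is $15,075,000.

$15,100,000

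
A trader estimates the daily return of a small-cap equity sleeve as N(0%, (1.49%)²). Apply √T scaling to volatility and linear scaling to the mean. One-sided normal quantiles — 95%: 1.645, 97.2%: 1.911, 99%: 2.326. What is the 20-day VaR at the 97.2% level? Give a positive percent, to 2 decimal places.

12.73%

σ_{20d} = 1.49% × √20 = 6.663%.
VaR = 1.911 × 6.663% = 12.733%.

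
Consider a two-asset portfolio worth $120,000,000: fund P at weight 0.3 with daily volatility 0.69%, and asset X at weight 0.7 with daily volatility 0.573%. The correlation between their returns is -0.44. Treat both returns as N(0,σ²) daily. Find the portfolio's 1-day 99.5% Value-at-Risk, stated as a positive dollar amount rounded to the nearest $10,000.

σ_p² = 0.3²·0.69² + 0.7²·0.573² + 2·-0.44·0.3·0.7·0.69·0.573 = 0.1307 (%²).
σ_p = √0.1307 = 0.361%.
At 99.5%, z = 2.576.
VaR = 2.576 × 0.361% = 0.930%; on $120,000,000 that is $1,116,000.

$1,120,000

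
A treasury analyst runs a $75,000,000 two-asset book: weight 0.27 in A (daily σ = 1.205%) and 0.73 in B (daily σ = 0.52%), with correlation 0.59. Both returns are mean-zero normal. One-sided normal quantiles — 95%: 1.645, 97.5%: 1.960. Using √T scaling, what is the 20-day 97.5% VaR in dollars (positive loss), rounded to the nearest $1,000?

σ_p = √(0.27²·1.205² + 0.73²·0.52² + 2·0.59·0.27·0.73·1.205·0.52) = 0.629%.
σ_{20d} = 0.629% × √20 = 2.813%.
VaR = 1.960 × 2.813% = 5.513%; on $75,000,000 that is $4,134,750.

$4,135,000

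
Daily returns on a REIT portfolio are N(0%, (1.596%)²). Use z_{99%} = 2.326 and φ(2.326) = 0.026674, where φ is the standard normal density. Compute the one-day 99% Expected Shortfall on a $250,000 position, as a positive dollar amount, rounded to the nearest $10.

Tail multiplier: φ(z)/(1−α) = 0.026674 / 0.01 = 2.667.
ES = 1.596% × 2.667 = 4.257%.
On $250,000: 0.04257 × $250,000 = $10,642.

$10,640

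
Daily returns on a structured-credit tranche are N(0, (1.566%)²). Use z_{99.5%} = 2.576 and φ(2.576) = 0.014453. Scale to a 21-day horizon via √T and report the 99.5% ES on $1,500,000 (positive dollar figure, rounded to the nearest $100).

σ_{21d} = 1.566% × √21 = 7.176%.
ES multiplier = φ(z)/(1−α) = 0.014453/0.005 = 2.891.
ES = 7.176% × 2.891 = 20.746%; on $1,500,000: $311,190.

$311,200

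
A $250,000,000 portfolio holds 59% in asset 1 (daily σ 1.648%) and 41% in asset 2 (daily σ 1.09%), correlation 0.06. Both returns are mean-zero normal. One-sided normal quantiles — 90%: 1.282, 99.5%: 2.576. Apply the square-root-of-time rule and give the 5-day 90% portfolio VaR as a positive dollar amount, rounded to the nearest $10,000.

σ_p = √(0.59²·1.648² + 0.41²·1.09² + 2·0.06·0.59·0.41·1.648·1.09) = 1.094%.
σ_{5d} = 1.094% × √5 = 2.446%.
VaR = 1.282 × 2.446% = 3.136%; on $250,000,000 that is $7,840,000.

$7,840,000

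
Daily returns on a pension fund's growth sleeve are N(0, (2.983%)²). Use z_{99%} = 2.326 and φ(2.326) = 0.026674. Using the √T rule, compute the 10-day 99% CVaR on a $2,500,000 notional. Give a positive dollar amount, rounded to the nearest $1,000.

σ_{10d} = 2.983% × √10 = 9.433%.
ES multiplier = φ(z)/(1−α) = 0.026674/0.01 = 2.667.
ES = 9.433% × 2.667 = 25.158%; on $2,500,000: $628,950.

$629,000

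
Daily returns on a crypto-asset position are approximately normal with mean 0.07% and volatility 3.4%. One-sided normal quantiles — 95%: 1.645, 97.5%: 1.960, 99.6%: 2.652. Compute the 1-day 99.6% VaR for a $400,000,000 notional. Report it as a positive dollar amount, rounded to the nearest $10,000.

VaR = −μ + z·σ = −(0.07%) + 2.652 × 3.4% = 8.947%.
On $400,000,000: 0.08947 × $400,000,000 = $35,788,000.

$35,790,000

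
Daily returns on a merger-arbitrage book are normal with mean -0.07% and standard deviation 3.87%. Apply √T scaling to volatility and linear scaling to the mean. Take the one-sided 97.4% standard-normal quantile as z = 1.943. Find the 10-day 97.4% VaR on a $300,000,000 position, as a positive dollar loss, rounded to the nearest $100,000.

σ_{10d} = 3.87% × √10 = 12.238%; μ_{10d} = 10 × -0.07% = -0.700%.
VaR = −(-0.700%) + 1.943 × 12.238% = 24.478%.
On $300,000,000: 0.24478 × $300,000,000 = $73,434,000.

$73,400,000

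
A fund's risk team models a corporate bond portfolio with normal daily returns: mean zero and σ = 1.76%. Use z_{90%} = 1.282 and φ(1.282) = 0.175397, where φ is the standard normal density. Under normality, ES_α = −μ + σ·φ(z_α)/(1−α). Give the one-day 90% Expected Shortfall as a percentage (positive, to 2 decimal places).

3.09%

Tail multiplier: φ(z)/(1−α) = 0.175397 / 0.1 = 1.754.
ES = 1.76% × 1.754 = 3.087%.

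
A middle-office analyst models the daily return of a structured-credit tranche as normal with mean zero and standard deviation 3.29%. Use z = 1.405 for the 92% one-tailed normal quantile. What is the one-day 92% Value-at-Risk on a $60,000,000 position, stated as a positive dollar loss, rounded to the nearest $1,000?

VaR = z·σ = 1.405 × 3.29% = 4.622%.
On $60,000,000: 0.04622 × $60,000,000 = $2,773,200.

$2,773,000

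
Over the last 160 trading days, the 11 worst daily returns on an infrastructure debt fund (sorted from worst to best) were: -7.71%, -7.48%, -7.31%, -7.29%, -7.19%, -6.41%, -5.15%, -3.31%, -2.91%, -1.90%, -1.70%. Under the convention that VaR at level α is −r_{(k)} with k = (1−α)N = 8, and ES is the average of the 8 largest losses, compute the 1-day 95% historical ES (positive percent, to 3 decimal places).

The 8 worst returns sum to -51.85%.
ES = −(-51.85%) / 8 = 6.48125% ≈ 6.481%.

6.481%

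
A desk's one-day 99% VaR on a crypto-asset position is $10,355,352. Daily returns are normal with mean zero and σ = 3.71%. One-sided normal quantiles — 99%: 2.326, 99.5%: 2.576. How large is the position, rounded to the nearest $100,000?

VaR as a fraction of value: z·σ = 2.326 × 3.71% = 8.62946%.
Position = $10,355,352 / 0.0862946 = $120,000,000.

$120,000,000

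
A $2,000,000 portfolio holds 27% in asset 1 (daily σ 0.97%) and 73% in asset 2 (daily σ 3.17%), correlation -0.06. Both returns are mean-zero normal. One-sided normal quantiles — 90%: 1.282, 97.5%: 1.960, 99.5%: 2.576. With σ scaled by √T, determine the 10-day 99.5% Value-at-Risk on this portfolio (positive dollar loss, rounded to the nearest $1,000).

$377,000

σ_p = √(0.27²·0.97² + 0.73²·3.17² + 2·-0.06·0.27·0.73·0.97·3.17) = 2.313%.
σ_{10d} = 2.313% × √10 = 7.314%.
VaR = 2.576 × 7.314% = 18.841%; on $2,000,000 that is $376,820.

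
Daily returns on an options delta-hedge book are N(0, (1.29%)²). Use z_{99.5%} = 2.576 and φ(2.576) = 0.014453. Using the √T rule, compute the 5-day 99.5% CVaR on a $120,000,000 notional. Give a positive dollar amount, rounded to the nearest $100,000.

$10,000,000

σ_{5d} = 1.29% × √5 = 2.885%.
ES multiplier = φ(z)/(1−α) = 0.014453/0.005 = 2.891.
ES = 2.885% × 2.891 = 8.341%; on $120,000,000: $10,009,200.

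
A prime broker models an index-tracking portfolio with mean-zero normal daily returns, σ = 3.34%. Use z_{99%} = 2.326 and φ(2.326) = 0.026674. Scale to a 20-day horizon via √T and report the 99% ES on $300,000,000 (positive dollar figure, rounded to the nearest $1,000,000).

σ_{20d} = 3.34% × √20 = 14.937%.
ES multiplier = φ(z)/(1−α) = 0.026674/0.01 = 2.667.
ES = 14.937% × 2.667 = 39.837%; on $300,000,000: $119,511,000.

$120,000,000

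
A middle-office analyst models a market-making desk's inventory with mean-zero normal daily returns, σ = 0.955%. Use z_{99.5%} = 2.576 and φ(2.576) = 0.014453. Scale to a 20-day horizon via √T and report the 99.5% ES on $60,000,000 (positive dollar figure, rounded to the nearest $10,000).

σ_{20d} = 0.955% × √20 = 4.271%.
ES multiplier = φ(z)/(1−α) = 0.014453/0.005 = 2.891.
ES = 4.271% × 2.891 = 12.347%; on $60,000,000: $7,408,200.

$7,410,000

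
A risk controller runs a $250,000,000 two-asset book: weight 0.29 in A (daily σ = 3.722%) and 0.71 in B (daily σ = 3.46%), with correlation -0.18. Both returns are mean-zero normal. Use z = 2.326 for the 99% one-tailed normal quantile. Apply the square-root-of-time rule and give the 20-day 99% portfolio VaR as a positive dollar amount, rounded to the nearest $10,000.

σ_p = √(0.29²·3.722² + 0.71²·3.46² + 2·-0.18·0.29·0.71·3.722·3.46) = 2.499%.
σ_{20d} = 2.499% × √20 = 11.176%.
VaR = 2.326 × 11.176% = 25.995%; on $250,000,000 that is $64,987,500.

$64,990,000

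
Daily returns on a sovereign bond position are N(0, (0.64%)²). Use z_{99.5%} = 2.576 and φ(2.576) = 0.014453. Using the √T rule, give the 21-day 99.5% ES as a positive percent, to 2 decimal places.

8.48%

σ_{21d} = 0.64% × √21 = 2.933%.
ES multiplier = φ(z)/(1−α) = 0.014453/0.005 = 2.891.
ES = 2.933% × 2.891 = 8.479%.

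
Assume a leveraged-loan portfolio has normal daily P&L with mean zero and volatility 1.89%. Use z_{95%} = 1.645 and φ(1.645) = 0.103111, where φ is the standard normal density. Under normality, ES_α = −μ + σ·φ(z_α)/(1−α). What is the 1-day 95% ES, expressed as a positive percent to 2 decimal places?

Tail multiplier: φ(z)/(1−α) = 0.103111 / 0.05 = 2.062.
ES = 1.89% × 2.062 = 3.897%.

3.90%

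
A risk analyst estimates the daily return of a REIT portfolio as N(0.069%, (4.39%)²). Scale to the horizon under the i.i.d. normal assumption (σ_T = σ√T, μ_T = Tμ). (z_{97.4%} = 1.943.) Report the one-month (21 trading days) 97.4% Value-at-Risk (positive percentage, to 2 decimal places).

37.64%

σ_{21d} = 4.39% × √21 = 20.118%; μ_{21d} = 21 × 0.069% = 1.449%.
VaR = −(1.449%) + 1.943 × 20.118% = 37.640%.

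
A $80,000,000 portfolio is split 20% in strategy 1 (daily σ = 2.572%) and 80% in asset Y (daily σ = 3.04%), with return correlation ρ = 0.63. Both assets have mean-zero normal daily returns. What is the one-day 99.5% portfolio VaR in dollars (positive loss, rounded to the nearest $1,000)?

σ_p² = 0.2²·2.572² + 0.8²·3.04² + 2·0.63·0.2·0.8·2.572·3.04 = 7.7555 (%²).
σ_p = √7.7555 = 2.785%.
At 99.5%, z = 2.576.
VaR = 2.576 × 2.785% = 7.174%; on $80,000,000 that is $5,739,200.

$5,739,000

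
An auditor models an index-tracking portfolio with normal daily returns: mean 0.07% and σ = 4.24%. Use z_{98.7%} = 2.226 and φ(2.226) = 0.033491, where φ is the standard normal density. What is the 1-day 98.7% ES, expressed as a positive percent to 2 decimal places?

Tail multiplier: φ(z)/(1−α) = 0.033491 / 0.013 = 2.576.
ES = −(0.07%) + 4.24% × 2.576 = 10.852%.

10.85%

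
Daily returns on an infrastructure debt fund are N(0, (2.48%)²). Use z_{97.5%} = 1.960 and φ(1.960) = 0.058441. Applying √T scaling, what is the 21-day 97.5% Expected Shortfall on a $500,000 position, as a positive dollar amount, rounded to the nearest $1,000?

$133,000

σ_{21d} = 2.48% × √21 = 11.365%.
ES multiplier = φ(z)/(1−α) = 0.058441/0.025 = 2.338.
ES = 11.365% × 2.338 = 26.571%; on $500,000: $132,855.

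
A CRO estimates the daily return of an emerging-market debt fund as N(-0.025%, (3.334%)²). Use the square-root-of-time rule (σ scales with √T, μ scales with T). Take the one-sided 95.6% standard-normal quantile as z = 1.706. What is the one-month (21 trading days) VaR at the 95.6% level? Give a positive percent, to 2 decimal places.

26.59%

σ_{21d} = 3.334% × √21 = 15.278%; μ_{21d} = 21 × -0.025% = -0.525%.
VaR = −(-0.525%) + 1.706 × 15.278% = 26.589%.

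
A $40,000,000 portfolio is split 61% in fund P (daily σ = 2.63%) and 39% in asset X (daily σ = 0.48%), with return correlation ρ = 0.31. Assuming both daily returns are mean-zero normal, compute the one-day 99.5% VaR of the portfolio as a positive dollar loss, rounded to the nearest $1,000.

$1,723,000

σ_p² = 0.61²·2.63² + 0.39²·0.48² + 2·0.31·0.61·0.39·2.63·0.48 = 2.7950 (%²).
σ_p = √2.7950 = 1.672%.
At 99.5%, z = 2.576.
VaR = 2.576 × 1.672% = 4.307%; on $40,000,000 that is $1,722,800.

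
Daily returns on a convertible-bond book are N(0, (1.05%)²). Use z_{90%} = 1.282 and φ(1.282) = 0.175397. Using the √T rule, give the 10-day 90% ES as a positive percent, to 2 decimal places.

σ_{10d} = 1.05% × √10 = 3.320%.
ES multiplier = φ(z)/(1−α) = 0.175397/0.1 = 1.754.
ES = 3.320% × 1.754 = 5.823%.

5.82%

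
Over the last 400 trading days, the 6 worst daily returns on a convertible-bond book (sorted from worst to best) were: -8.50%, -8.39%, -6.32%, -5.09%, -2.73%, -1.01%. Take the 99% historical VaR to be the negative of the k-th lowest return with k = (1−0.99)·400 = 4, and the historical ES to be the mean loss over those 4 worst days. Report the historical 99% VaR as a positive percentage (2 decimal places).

5.09%

k = 4; the 4th lowest return is -5.09%, so VaR = 5.09%.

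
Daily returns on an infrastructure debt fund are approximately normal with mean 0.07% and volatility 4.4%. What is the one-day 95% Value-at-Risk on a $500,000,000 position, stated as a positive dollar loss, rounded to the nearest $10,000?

$35,840,000

At 95% one-sided, z = 1.645.
VaR = −μ + z·σ = −(0.07%) + 1.645 × 4.4% = 7.168%.
On $500,000,000: 0.07168 × $500,000,000 = $35,840,000.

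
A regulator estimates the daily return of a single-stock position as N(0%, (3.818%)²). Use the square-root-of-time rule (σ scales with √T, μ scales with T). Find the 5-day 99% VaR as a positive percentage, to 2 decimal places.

At 99%, z = 2.326.
σ_{5d} = 3.818% × √5 = 8.537%.
VaR = 2.326 × 8.537% = 19.857%.

19.86%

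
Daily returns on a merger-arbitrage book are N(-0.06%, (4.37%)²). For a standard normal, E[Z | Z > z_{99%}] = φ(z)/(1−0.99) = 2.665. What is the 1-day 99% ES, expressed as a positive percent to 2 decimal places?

ES = −(-0.06%) + 4.37% × 2.665 = 11.706%.

11.71%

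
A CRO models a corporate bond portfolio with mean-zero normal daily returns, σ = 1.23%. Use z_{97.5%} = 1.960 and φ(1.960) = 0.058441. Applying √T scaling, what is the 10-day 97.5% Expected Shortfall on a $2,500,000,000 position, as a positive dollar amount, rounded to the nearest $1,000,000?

$227,000,000

σ_{10d} = 1.23% × √10 = 3.890%.
ES multiplier = φ(z)/(1−α) = 0.058441/0.025 = 2.338.
ES = 3.890% × 2.338 = 9.095%; on $2,500,000,000: $227,375,000.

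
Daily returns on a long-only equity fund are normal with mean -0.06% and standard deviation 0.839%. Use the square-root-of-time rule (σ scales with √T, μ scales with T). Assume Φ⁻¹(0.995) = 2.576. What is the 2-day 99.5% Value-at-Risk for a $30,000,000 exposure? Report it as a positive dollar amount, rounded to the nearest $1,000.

$953,000

σ_{2d} = 0.839% × √2 = 1.187%; μ_{2d} = 2 × -0.06% = -0.120%.
VaR = −(-0.120%) + 2.576 × 1.187% = 3.178%.
On $30,000,000: 0.03178 × $30,000,000 = $953,400.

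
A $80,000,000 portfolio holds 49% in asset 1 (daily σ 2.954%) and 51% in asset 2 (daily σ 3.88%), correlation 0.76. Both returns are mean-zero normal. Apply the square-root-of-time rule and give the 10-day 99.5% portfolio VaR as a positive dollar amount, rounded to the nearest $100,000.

$21,000,000

σ_p = √(0.49²·2.954² + 0.51²·3.88² + 2·0.76·0.49·0.51·2.954·3.88) = 3.219%.
σ_{10d} = 3.219% × √10 = 10.179%.
z(99.5%) = 2.576.
VaR = 2.576 × 10.179% = 26.221%; on $80,000,000 that is $20,976,800.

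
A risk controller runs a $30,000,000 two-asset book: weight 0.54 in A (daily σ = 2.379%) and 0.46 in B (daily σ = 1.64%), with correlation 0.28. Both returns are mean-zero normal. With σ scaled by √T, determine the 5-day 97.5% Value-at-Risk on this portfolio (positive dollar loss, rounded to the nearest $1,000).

σ_p = √(0.54²·2.379² + 0.46²·1.64² + 2·0.28·0.54·0.46·2.379·1.64) = 1.662%.
σ_{5d} = 1.662% × √5 = 3.716%.
z(97.5%) = 1.960.
VaR = 1.960 × 3.716% = 7.283%; on $30,000,000 that is $2,184,900.

$2,185,000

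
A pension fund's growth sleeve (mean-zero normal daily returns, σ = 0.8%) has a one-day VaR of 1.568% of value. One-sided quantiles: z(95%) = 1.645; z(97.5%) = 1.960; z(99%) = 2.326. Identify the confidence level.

97.5%

Implied z = VaR/σ = 1.568 / 0.8 = 1.960.
This matches z(97.5%) = 1.960.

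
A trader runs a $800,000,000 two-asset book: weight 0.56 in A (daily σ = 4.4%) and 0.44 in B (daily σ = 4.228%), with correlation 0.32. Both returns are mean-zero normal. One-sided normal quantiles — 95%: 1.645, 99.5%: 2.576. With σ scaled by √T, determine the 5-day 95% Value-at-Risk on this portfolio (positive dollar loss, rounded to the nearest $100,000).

$103,900,000

σ_p = √(0.56²·4.4² + 0.44²·4.228² + 2·0.32·0.56·0.44·4.4·4.228) = 3.531%.
σ_{5d} = 3.531% × √5 = 7.896%.
VaR = 1.645 × 7.896% = 12.989%; on $800,000,000 that is $103,912,000.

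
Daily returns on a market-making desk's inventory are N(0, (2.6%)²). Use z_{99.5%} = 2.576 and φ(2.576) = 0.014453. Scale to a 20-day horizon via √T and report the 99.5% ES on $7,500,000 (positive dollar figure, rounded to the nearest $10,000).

σ_{20d} = 2.6% × √20 = 11.628%.
ES multiplier = φ(z)/(1−α) = 0.014453/0.005 = 2.891.
ES = 11.628% × 2.891 = 33.617%; on $7,500,000: $2,521,275.

$2,520,000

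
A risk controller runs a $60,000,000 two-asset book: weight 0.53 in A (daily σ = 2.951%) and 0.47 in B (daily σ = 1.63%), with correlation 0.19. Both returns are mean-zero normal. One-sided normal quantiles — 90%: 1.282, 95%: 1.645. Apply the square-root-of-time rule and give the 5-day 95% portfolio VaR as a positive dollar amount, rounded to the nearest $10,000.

σ_p = √(0.53²·2.951² + 0.47²·1.63² + 2·0.19·0.53·0.47·2.951·1.63) = 1.868%.
σ_{5d} = 1.868% × √5 = 4.177%.
VaR = 1.645 × 4.177% = 6.871%; on $60,000,000 that is $4,122,600.

$4,120,000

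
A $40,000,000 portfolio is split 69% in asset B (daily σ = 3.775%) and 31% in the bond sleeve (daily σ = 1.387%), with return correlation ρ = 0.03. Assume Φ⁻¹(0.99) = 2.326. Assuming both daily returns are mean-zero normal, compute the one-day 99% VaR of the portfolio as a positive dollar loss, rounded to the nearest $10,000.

$2,470,000

σ_p² = 0.69²·3.775² + 0.31²·1.387² + 2·0.03·0.69·0.31·3.775·1.387 = 7.0368 (%²).
σ_p = √7.0368 = 2.653%.
VaR = 2.326 × 2.653% = 6.171%; on $40,000,000 that is $2,468,400.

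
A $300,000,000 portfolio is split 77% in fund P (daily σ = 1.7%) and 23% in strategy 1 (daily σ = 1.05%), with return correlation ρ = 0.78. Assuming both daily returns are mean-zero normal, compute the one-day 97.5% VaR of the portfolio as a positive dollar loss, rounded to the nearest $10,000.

σ_p² = 0.77²·1.7² + 0.23²·1.05² + 2·0.78·0.77·0.23·1.7·1.05 = 2.2650 (%²).
σ_p = √2.2650 = 1.505%.
At 97.5%, z = 1.960.
VaR = 1.960 × 1.505% = 2.950%; on $300,000,000 that is $8,850,000.

$8,850,000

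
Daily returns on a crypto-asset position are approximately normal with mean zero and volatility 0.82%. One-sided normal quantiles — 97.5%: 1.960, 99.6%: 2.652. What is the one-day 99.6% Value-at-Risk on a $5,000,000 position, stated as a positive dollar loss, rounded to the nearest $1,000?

$109,000

VaR = z·σ = 2.652 × 0.82% = 2.175%.
On $5,000,000: 0.02175 × $5,000,000 = $108,750.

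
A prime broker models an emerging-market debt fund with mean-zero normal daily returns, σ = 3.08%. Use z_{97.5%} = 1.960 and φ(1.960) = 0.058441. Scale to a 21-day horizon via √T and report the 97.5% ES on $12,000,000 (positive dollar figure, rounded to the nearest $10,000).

$3,960,000

σ_{21d} = 3.08% × √21 = 14.114%.
ES multiplier = φ(z)/(1−α) = 0.058441/0.025 = 2.338.
ES = 14.114% × 2.338 = 32.999%; on $12,000,000: $3,959,880.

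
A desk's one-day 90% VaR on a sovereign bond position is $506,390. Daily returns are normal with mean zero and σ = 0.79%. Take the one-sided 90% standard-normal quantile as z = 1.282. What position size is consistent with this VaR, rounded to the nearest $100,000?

$50,000,000

VaR as a fraction of value: z·σ = 1.282 × 0.79% = 1.01278%.
Position = $506,390 / 0.0101278 = $50,000,000.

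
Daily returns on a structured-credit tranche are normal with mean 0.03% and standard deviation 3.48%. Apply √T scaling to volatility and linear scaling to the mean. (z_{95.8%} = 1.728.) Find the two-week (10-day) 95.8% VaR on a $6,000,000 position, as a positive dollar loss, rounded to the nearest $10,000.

$1,120,000

σ_{10d} = 3.48% × √10 = 11.005%; μ_{10d} = 10 × 0.03% = 0.300%.
VaR = −(0.300%) + 1.728 × 11.005% = 18.717%.
On $6,000,000: 0.18717 × $6,000,000 = $1,123,020.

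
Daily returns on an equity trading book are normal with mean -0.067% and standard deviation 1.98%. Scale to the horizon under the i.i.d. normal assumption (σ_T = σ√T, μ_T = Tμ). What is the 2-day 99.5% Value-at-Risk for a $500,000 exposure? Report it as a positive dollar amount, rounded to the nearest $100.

At 99.5%, z = 2.576.
σ_{2d} = 1.98% × √2 = 2.800%; μ_{2d} = 2 × -0.067% = -0.134%.
VaR = −(-0.134%) + 2.576 × 2.800% = 7.347%.
On $500,000: 0.07347 × $500,000 = $36,735.

$36,700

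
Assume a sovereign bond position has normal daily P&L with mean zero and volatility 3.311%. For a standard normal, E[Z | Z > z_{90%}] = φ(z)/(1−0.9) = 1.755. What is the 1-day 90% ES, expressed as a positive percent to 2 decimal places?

ES = 3.311% × 1.755 = 5.811%.

5.81%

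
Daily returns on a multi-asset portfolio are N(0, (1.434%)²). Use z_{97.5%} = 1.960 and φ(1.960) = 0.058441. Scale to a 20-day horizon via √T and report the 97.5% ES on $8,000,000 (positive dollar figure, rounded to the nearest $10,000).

$1,200,000

σ_{20d} = 1.434% × √20 = 6.413%.
ES multiplier = φ(z)/(1−α) = 0.058441/0.025 = 2.338.
ES = 6.413% × 2.338 = 14.994%; on $8,000,000: $1,199,520.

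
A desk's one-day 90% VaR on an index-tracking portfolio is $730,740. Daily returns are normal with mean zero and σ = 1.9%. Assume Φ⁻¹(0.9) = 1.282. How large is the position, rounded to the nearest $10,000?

$30,000,000

VaR as a fraction of value: z·σ = 1.282 × 1.9% = 2.4358%.
Position = $730,740 / 0.024358 = $30,000,000.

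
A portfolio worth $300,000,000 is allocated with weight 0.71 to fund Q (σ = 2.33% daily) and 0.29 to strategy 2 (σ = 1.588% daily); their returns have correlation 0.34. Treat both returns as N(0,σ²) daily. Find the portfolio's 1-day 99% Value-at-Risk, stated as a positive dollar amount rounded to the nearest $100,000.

$13,000,000

σ_p² = 0.71²·2.33² + 0.29²·1.588² + 2·0.34·0.71·0.29·2.33·1.588 = 3.4668 (%²).
σ_p = √3.4668 = 1.862%.
At 99%, z = 2.326.
VaR = 2.326 × 1.862% = 4.331%; on $300,000,000 that is $12,993,000.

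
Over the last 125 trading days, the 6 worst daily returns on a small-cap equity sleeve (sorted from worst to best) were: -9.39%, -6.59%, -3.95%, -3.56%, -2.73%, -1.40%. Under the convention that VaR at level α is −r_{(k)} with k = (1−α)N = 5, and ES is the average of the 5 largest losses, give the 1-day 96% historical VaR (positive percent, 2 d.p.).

k = 5; the 5th lowest return is -2.73%, so VaR = 2.73%.

2.73%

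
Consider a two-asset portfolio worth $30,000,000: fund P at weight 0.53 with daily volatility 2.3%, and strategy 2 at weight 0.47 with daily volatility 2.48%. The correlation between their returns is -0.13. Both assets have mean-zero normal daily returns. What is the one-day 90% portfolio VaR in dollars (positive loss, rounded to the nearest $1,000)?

$605,000

σ_p² = 0.53²·2.3² + 0.47²·2.48² + 2·-0.13·0.53·0.47·2.3·2.48 = 2.4752 (%²).
σ_p = √2.4752 = 1.573%.
At 90%, z = 1.282.
VaR = 1.282 × 1.573% = 2.017%; on $30,000,000 that is $605,100.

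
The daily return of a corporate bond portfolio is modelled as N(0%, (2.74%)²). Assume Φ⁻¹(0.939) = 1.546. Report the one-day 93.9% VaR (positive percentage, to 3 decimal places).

4.236%

VaR = z·σ = 1.546 × 2.74% = 4.236%.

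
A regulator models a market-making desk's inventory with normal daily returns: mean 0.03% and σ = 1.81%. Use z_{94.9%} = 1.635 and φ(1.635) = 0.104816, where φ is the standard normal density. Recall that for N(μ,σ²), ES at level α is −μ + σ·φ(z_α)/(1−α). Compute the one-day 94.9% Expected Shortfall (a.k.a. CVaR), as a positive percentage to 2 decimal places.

Tail multiplier: φ(z)/(1−α) = 0.104816 / 0.051 = 2.055.
ES = −(0.03%) + 1.81% × 2.055 = 3.690%.

3.69%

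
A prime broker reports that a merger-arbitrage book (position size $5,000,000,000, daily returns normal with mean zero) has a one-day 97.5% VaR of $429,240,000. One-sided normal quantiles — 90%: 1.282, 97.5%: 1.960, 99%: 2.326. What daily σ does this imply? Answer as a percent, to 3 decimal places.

VaR as a fraction: $429,240,000 / $5,000,000,000 = 8.585%.
σ = VaR / z = 8.585% / 1.960 = 4.380%.

4.380%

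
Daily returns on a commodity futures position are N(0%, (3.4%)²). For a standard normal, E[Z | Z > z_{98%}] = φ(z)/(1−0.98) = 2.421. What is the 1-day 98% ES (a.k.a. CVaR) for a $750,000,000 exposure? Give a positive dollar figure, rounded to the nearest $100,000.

ES = 3.4% × 2.421 = 8.231%.
On $750,000,000: 0.08231 × $750,000,000 = $61,732,500.

$61,700,000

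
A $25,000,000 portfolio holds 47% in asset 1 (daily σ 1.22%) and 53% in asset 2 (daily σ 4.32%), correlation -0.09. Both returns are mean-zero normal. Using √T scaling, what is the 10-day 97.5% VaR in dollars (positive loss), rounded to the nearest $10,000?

σ_p = √(0.47²·1.22² + 0.53²·4.32² + 2·-0.09·0.47·0.53·1.22·4.32) = 2.310%.
σ_{10d} = 2.310% × √10 = 7.305%.
z(97.5%) = 1.960.
VaR = 1.960 × 7.305% = 14.318%; on $25,000,000 that is $3,579,500.

$3,580,000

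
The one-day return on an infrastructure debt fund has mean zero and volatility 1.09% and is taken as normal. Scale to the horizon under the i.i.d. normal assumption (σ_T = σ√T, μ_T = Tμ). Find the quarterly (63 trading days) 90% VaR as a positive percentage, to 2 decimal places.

At 90%, z = 1.282.
σ_{63d} = 1.09% × √63 = 8.652%.
VaR = 1.282 × 8.652% = 11.092%.

11.09%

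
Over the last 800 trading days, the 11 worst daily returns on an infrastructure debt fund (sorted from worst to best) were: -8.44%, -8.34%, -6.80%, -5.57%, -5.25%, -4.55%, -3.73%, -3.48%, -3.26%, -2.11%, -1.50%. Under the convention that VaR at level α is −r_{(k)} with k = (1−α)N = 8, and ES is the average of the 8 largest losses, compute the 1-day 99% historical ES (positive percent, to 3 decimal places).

The 8 worst returns sum to -46.16%.
ES = −(-46.16%) / 8 = 5.77% ≈ 5.770%.

5.770%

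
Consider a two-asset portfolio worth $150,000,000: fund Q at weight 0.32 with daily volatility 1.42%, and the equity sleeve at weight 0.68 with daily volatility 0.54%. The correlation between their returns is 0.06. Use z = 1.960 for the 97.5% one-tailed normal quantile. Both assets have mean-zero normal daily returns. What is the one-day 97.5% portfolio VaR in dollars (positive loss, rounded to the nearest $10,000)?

$1,770,000

σ_p² = 0.32²·1.42² + 0.68²·0.54² + 2·0.06·0.32·0.68·1.42·0.54 = 0.3613 (%²).
σ_p = √0.3613 = 0.601%.
VaR = 1.960 × 0.601% = 1.178%; on $150,000,000 that is $1,767,000.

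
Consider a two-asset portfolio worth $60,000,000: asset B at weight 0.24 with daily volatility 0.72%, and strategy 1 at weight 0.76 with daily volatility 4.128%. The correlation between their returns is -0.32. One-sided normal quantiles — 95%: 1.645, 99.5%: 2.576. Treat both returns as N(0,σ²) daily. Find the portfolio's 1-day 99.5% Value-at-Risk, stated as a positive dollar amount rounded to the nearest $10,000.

$4,770,000

σ_p² = 0.24²·0.72² + 0.76²·4.128² + 2·-0.32·0.24·0.76·0.72·4.128 = 9.5254 (%²).
σ_p = √9.5254 = 3.086%.
VaR = 2.576 × 3.086% = 7.950%; on $60,000,000 that is $4,770,000.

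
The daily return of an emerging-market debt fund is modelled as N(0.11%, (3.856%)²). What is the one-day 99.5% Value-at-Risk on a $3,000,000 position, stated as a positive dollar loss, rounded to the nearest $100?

At 99.5% one-sided, z = 2.576.
VaR = −μ + z·σ = −(0.11%) + 2.576 × 3.856% = 9.823%.
On $3,000,000: 0.09823 × $3,000,000 = $294,690.

$294,700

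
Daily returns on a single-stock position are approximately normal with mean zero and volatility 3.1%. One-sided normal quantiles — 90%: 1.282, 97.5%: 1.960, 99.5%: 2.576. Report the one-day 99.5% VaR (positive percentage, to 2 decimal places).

VaR = z·σ = 2.576 × 3.1% = 7.986%.

7.99%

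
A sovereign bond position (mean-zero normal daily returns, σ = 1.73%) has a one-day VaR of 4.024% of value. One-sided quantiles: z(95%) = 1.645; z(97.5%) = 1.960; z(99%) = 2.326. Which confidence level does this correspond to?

99%

Implied z = VaR/σ = 4.024 / 1.73 = 2.326.
This matches z(99%) = 2.326.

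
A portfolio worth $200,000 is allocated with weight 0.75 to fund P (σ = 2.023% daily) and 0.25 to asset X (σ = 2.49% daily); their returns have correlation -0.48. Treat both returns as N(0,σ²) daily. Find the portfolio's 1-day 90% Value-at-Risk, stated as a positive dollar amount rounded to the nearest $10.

$3,420

σ_p² = 0.75²·2.023² + 0.25²·2.49² + 2·-0.48·0.75·0.25·2.023·2.49 = 1.7828 (%²).
σ_p = √1.7828 = 1.335%.
At 90%, z = 1.282.
VaR = 1.282 × 1.335% = 1.711%; on $200,000 that is $3,422.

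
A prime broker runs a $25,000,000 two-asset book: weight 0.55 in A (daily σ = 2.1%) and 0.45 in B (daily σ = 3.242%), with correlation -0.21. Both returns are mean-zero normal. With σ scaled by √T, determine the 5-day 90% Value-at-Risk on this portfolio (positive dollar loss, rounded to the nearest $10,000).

$1,190,000

σ_p = √(0.55²·2.1² + 0.45²·3.242² + 2·-0.21·0.55·0.45·2.1·3.242) = 1.660%.
σ_{5d} = 1.660% × √5 = 3.712%.
z(90%) = 1.282.
VaR = 1.282 × 3.712% = 4.759%; on $25,000,000 that is $1,189,750.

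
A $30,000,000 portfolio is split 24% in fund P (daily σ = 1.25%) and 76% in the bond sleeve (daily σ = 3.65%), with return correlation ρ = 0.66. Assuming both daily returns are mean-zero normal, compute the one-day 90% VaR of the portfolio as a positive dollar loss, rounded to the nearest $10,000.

$1,150,000

σ_p² = 0.24²·1.25² + 0.76²·3.65² + 2·0.66·0.24·0.76·1.25·3.65 = 8.8836 (%²).
σ_p = √8.8836 = 2.981%.
At 90%, z = 1.282.
VaR = 1.282 × 2.981% = 3.822%; on $30,000,000 that is $1,146,600.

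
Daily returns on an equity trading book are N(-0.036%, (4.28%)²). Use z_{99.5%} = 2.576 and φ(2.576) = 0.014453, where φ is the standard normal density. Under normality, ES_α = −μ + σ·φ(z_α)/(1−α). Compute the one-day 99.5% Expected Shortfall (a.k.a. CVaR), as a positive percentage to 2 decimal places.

Tail multiplier: φ(z)/(1−α) = 0.014453 / 0.005 = 2.891.
ES = −(-0.036%) + 4.28% × 2.891 = 12.409%.

12.41%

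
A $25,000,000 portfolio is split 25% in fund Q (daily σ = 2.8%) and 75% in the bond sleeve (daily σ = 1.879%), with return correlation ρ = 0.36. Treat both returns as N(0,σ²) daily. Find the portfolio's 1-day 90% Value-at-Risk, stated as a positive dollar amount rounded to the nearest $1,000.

$572,000

σ_p² = 0.25²·2.8² + 0.75²·1.879² + 2·0.36·0.25·0.75·2.8·1.879 = 3.1862 (%²).
σ_p = √3.1862 = 1.785%.
At 90%, z = 1.282.
VaR = 1.282 × 1.785% = 2.288%; on $25,000,000 that is $572,000.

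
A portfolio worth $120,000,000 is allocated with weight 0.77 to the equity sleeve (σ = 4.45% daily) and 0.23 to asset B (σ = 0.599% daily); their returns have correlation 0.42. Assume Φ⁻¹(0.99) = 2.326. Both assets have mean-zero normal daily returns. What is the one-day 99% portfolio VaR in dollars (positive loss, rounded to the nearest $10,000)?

$9,730,000

σ_p² = 0.77²·4.45² + 0.23²·0.599² + 2·0.42·0.77·0.23·4.45·0.599 = 12.1564 (%²).
σ_p = √12.1564 = 3.487%.
VaR = 2.326 × 3.487% = 8.111%; on $120,000,000 that is $9,733,200.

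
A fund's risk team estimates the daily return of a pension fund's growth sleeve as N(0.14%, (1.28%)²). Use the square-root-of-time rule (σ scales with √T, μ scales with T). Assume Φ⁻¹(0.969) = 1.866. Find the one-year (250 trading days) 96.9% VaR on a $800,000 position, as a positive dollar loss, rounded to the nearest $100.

$22,100

σ_{250d} = 1.28% × √250 = 20.239%; μ_{250d} = 250 × 0.14% = 35.000%.
VaR = −(35.000%) + 1.866 × 20.239% = 2.766%.
On $800,000: 0.02766 × $800,000 = $22,128.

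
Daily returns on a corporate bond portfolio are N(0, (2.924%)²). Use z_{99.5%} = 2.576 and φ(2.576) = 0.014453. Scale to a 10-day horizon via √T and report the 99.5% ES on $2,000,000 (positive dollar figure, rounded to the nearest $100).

$534,600

σ_{10d} = 2.924% × √10 = 9.246%.
ES multiplier = φ(z)/(1−α) = 0.014453/0.005 = 2.891.
ES = 9.246% × 2.891 = 26.730%; on $2,000,000: $534,600.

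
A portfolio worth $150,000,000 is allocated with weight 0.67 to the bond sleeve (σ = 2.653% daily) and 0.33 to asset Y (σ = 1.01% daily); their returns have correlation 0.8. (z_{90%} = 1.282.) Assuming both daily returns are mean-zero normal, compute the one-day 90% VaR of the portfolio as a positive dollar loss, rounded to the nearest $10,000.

σ_p² = 0.67²·2.653² + 0.33²·1.01² + 2·0.8·0.67·0.33·2.653·1.01 = 4.2185 (%²).
σ_p = √4.2185 = 2.054%.
VaR = 1.282 × 2.054% = 2.633%; on $150,000,000 that is $3,949,500.

$3,950,000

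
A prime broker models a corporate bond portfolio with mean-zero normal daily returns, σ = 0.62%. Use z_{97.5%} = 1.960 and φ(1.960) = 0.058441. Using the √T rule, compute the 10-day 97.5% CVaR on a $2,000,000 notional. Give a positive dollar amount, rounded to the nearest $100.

$91,700

σ_{10d} = 0.62% × √10 = 1.961%.
ES multiplier = φ(z)/(1−α) = 0.058441/0.025 = 2.338.
ES = 1.961% × 2.338 = 4.585%; on $2,000,000: $91,700.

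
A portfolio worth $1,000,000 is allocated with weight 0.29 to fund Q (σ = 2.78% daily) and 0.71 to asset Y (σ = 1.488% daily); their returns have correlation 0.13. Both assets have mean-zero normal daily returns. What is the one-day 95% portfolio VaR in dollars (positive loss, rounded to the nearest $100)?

$23,200

σ_p² = 0.29²·2.78² + 0.71²·1.488² + 2·0.13·0.29·0.71·2.78·1.488 = 1.9876 (%²).
σ_p = √1.9876 = 1.410%.
At 95%, z = 1.645.
VaR = 1.645 × 1.410% = 2.319%; on $1,000,000 that is $23,190.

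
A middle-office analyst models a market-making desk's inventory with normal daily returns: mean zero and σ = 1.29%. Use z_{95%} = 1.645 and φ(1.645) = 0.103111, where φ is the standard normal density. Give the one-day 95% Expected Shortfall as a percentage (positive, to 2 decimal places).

Tail multiplier: φ(z)/(1−α) = 0.103111 / 0.05 = 2.062.
ES = 1.29% × 2.062 = 2.660%.

2.66%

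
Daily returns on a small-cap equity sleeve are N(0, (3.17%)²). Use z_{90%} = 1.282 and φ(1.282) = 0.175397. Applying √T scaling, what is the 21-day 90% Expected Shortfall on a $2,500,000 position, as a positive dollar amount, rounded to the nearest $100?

$637,000

σ_{21d} = 3.17% × √21 = 14.527%.
ES multiplier = φ(z)/(1−α) = 0.175397/0.1 = 1.754.
ES = 14.527% × 1.754 = 25.480%; on $2,500,000: $637,000.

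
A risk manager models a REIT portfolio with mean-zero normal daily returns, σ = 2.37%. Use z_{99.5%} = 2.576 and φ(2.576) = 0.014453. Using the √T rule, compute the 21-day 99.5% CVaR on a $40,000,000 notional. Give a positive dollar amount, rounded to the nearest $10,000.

$12,560,000

σ_{21d} = 2.37% × √21 = 10.861%.
ES multiplier = φ(z)/(1−α) = 0.014453/0.005 = 2.891.
ES = 10.861% × 2.891 = 31.399%; on $40,000,000: $12,559,600.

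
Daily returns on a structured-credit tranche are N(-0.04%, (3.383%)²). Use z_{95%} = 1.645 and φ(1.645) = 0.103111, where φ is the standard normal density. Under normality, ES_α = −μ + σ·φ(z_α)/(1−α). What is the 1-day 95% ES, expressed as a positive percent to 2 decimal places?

Tail multiplier: φ(z)/(1−α) = 0.103111 / 0.05 = 2.062.
ES = −(-0.04%) + 3.383% × 2.062 = 7.016%.

7.02%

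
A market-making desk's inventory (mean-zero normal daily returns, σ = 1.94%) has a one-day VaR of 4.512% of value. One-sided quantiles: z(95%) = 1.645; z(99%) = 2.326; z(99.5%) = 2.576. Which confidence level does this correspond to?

99%

Implied z = VaR/σ = 4.512 / 1.94 = 2.326.
This matches z(99%) = 2.326.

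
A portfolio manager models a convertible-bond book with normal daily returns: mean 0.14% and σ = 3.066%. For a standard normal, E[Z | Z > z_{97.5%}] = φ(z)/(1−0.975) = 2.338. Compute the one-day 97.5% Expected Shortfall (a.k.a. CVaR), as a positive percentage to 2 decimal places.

7.03%

ES = −(0.14%) + 3.066% × 2.338 = 7.028%.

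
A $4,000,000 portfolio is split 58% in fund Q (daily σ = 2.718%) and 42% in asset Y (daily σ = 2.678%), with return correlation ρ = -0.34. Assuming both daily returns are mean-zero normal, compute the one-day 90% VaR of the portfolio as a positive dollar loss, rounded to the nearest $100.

$81,800

σ_p² = 0.58²·2.718² + 0.42²·2.678² + 2·-0.34·0.58·0.42·2.718·2.678 = 2.5445 (%²).
σ_p = √2.5445 = 1.595%.
At 90%, z = 1.282.
VaR = 1.282 × 1.595% = 2.045%; on $4,000,000 that is $81,800.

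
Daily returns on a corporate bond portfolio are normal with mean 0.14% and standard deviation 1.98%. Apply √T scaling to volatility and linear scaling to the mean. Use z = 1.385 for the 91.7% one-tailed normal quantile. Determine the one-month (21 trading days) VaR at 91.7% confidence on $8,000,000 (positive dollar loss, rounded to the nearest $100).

$770,100

σ_{21d} = 1.98% × √21 = 9.073%; μ_{21d} = 21 × 0.14% = 2.940%.
VaR = −(2.940%) + 1.385 × 9.073% = 9.626%.
On $8,000,000: 0.09626 × $8,000,000 = $770,080.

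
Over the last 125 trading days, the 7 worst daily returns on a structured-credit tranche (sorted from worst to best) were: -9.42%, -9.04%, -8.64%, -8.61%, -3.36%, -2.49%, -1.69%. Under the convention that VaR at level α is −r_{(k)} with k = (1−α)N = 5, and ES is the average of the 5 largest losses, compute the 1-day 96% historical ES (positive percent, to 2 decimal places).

The 5 worst returns sum to -39.07%.
ES = −(-39.07%) / 5 = 7.814% ≈ 7.81%.

7.81%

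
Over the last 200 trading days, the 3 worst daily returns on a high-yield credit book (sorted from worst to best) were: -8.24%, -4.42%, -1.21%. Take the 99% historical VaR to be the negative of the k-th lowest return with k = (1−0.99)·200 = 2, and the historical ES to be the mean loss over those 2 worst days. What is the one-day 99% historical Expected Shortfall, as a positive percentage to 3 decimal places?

The 2 worst returns sum to -12.66%.
ES = −(-12.66%) / 2 = 6.33% ≈ 6.330%.

6.330%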